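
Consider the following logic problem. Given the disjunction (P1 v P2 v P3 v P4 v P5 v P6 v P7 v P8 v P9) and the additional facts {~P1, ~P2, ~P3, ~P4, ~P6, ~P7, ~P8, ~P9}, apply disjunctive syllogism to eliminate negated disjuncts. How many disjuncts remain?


Original disjuncts (9): P1, P2, P3, P4, P5, P6, P7, P8, P9
Negated (eliminate): ~P1, ~P2, ~P3, ~P4, ~P6, ~P7, ~P8, ~P9
Remaining disjuncts: P5
Count = 9 - 8 = 1

1


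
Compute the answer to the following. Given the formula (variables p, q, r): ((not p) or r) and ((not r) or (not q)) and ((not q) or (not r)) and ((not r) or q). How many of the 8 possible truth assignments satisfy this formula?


Evaluate all 8 assignments for p, q, r:
p=0, q=0, r=0: 1
p=0, q=0, r=1: 0
p=0, q=1, r=0: 1
p=0, q=1, r=1: 0
p=1, q=0, r=0: 0
p=1, q=0, r=1: 0
p=1, q=1, r=0: 0
p=1, q=1, r=1: 0
Satisfying count = 2

2


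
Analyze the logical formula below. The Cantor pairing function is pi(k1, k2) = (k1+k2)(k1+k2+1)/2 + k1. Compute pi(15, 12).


k1 + k2 = 27
(k1+k2)(k1+k2+1)/2 = 27 * 28 / 2 = 378
pi = 378 + 15 = 393

393


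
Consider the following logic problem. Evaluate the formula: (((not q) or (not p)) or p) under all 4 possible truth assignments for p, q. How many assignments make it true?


Check all 4 assignments:
p=0, q=0: 1
p=0, q=1: 1
p=1, q=0: 1
p=1, q=1: 1
Count of True = 4

4


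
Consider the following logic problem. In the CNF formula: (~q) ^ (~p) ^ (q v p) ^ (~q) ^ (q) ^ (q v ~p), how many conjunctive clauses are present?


A CNF formula is a conjunction of clauses.
Clauses are separated by ^.
Counting the conjuncts: 6 clauses.

6


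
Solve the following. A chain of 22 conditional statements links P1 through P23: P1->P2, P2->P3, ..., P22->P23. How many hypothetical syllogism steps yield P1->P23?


With 22 implications in a chain connecting 23 propositions:
P1->P2, P2->P3, ..., P22->P23
Steps needed = (number of implications) - 1 = 22 - 1 = 21

21


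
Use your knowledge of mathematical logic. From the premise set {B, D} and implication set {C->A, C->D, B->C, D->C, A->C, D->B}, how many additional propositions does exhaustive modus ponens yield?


Initial facts: {B, D}
Apply modus ponens to closure:
  B and B->C  =>  C
  C and C->A  =>  A
Final known: {A, B, C, D}
New propositions: {A, C}
Count = 2

2


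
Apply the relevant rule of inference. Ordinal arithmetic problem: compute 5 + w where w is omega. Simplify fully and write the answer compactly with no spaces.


Compute 5 + w.
Ordinal + is associative but NOT commutative; for finite n>0, n + w = w but w + n stays w+n.
Any finite left addend is absorbed by w on the right: 5 + w = w.
Result = w

w


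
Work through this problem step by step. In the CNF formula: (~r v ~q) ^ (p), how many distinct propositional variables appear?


Identify each variable that appears in the formula.
Variables found: p, q, r
Count = 3

3


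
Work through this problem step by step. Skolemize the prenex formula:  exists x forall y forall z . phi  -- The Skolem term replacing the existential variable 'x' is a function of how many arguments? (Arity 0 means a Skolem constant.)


Quantifier prefix: exists x forall y forall z
'x' is existentially quantified at position 1.
No universal quantifiers precede it.
Skolem function arity = 0 (a Skolem constant)

0


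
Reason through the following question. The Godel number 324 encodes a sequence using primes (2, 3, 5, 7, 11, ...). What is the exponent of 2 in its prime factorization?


Factorize 324 by dividing by 2 repeatedly.
Division steps: 2 divides 324 exactly 2 time(s).
Exponent of 2 = 2

2


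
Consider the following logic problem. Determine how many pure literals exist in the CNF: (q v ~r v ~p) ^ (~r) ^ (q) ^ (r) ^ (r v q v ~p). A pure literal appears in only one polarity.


Check each variable for pure literal status:
p: pure negative
q: pure positive
r: mixed (not pure)
Pure literal count = 2

2


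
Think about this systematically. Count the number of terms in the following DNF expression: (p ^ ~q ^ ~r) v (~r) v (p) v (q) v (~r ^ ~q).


A DNF formula is a disjunction of terms (conjunctions).
Terms are separated by v.
Counting the disjuncts: 5 terms.

5


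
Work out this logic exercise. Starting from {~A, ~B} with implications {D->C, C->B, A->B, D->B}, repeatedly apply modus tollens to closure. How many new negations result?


Initial negated facts: {~A, ~B}
Apply modus tollens to closure:
  ~B and C->B  =>  ~C
  ~B and D->B  =>  ~D
Final negated: {~A, ~B, ~C, ~D}
New negations: {~C, ~D}
Count = 2

2


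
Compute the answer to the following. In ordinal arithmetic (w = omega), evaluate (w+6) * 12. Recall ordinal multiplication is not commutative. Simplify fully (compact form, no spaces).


Compute (w+6) * 12.
Ordinal * is associative and left-distributive over +, but NOT commutative; for finite n>1, n*w = w but w*n stays w*n.
(w+6) * 12 = (w+6) repeated 12 times. Each intermediate +6 is absorbed by the following w; only the last survives: w*12+6.
Result = w*12+6

w*12+6


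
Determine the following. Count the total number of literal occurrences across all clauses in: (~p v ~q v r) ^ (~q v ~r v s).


Counting literals in each clause:
Clause 1: 3 literal(s)
Clause 2: 3 literal(s)
Total = 6

6


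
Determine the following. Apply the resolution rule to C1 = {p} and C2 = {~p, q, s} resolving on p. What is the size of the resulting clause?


Remove p from C1 and ~p from C2.
C1 remainder: {}
C2 remainder: {q, s}
Union (resolvent): {q, s}
Resolvent has 2 literal(s).

2


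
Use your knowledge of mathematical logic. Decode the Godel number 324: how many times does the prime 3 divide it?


Factorize 324 by dividing by 3 repeatedly.
Division steps: 3 divides 324 exactly 4 time(s).
Exponent of 3 = 4

4


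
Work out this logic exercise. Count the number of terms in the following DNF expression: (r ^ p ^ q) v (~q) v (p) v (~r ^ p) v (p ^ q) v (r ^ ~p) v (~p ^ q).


A DNF formula is a disjunction of terms (conjunctions).
Terms are separated by v.
Counting the disjuncts: 7 terms.

7


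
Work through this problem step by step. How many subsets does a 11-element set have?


The power set of a set with n elements has 2^n elements.
|P(S)| = 2^11 = 2048

2048


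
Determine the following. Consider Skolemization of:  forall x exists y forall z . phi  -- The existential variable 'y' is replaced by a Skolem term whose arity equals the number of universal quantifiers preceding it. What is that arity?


Quantifier prefix: forall x exists y forall z
'y' is existentially quantified at position 2.
Universal variables preceding it: x
Skolem function arity = 1

1


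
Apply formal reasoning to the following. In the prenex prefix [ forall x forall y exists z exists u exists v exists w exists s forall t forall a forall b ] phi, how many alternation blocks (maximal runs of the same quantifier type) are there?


Quantifier-type sequence: A A E E E E E A A A  (A=forall, E=exists)
Group into maximal same-type runs:
  Ax2 | Ex5 | Ax3
Number of blocks = 3

3


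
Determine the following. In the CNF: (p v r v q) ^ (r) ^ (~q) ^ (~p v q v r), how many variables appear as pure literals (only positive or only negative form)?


Check each variable for pure literal status:
p: mixed (not pure)
q: mixed (not pure)
r: pure positive
Pure literal count = 1

1


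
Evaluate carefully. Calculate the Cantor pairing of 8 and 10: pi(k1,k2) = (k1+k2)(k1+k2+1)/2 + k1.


k1 + k2 = 18
(k1+k2)(k1+k2+1)/2 = 18 * 19 / 2 = 171
pi = 171 + 8 = 179

179


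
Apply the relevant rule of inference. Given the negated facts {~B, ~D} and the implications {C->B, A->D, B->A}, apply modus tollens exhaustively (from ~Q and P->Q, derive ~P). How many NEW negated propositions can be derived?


Initial negated facts: {~B, ~D}
Apply modus tollens to closure:
  ~B and C->B  =>  ~C
  ~D and A->D  =>  ~A
Final negated: {~A, ~B, ~C, ~D}
New negations: {~A, ~C}
Count = 2

2


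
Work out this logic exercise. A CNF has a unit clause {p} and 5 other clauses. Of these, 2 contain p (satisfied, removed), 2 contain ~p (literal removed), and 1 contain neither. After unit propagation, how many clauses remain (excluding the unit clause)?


Satisfied (removed): 2
Shortened (remain): 2
Unchanged (remain): 1
Remaining = 2 + 1 = 3

3


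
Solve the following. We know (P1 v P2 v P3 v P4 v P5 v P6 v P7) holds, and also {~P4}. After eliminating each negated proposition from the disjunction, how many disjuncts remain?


Original disjuncts (7): P1, P2, P3, P4, P5, P6, P7
Negated (eliminate): ~P4
Remaining disjuncts: P1, P2, P3, P5, P6, P7
Count = 7 - 1 = 6

6


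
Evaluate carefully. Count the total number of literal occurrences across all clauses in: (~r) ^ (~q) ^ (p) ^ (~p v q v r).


Counting literals in each clause:
Clause 1: 1 literal(s)
Clause 2: 1 literal(s)
Clause 3: 1 literal(s)
Clause 4: 3 literal(s)
Total = 6

6


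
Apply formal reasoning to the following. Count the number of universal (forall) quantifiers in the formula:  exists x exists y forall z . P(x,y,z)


Quantifier prefix: exists x exists y forall z
Mark each quantifier type:
  E E U
Universal count = 1, Existential count = 2
Asked for universal (forall) quantifiers: 1

1


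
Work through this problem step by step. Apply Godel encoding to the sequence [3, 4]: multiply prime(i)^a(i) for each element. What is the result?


Encode each element as an exponent of the corresponding prime:
  2^3 = 8
  3^4 = 81
Product = 8 * 81 = 648

648


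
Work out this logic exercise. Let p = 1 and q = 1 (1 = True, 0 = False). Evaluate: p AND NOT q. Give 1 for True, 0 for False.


p = 1, q = 1
Operation: p AND NOT q
Evaluate: 1 AND NOT 1 = 0

0


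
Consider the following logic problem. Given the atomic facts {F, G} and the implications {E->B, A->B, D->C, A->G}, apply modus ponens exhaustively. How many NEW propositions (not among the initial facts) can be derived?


Initial facts: {F, G}
Apply modus ponens to closure:
  (no implication fires)
Final known: {F, G}
New propositions: {(none)}
Count = 0

0


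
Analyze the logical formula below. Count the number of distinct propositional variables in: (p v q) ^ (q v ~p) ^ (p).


Identify each variable that appears in the formula.
Variables found: p, q
Count = 2

2


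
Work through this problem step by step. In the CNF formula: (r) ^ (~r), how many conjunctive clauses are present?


A CNF formula is a conjunction of clauses.
Clauses are separated by ^.
Counting the conjuncts: 2 clauses.

2


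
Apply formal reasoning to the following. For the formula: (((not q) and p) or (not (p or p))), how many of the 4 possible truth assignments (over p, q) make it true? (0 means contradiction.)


Check all 4 assignments:
p=0, q=0: 1
p=0, q=1: 1
p=1, q=0: 1
p=1, q=1: 0
Count of True = 3

3


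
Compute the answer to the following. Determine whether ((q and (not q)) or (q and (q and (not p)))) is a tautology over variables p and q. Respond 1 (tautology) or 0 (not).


Check all 4 assignments:
p=0, q=0: 0
p=0, q=1: 1
p=1, q=0: 0
p=1, q=1: 0
Satisfying count = 1/4.
Tautology iff count = 4: no.

0


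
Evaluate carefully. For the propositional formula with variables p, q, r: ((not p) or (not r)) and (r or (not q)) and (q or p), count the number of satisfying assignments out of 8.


Evaluate all 8 assignments for p, q, r:
p=0, q=0, r=0: 0
p=0, q=0, r=1: 0
p=0, q=1, r=0: 0
p=0, q=1, r=1: 1
p=1, q=0, r=0: 1
p=1, q=0, r=1: 0
p=1, q=1, r=0: 0
p=1, q=1, r=1: 0
Satisfying count = 2

2


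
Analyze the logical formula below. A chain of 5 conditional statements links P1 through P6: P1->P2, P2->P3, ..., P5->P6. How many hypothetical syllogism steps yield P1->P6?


With 5 implications in a chain connecting 6 propositions:
P1->P2, P2->P3, ..., P5->P6
Steps needed = (number of implications) - 1 = 5 - 1 = 4

4


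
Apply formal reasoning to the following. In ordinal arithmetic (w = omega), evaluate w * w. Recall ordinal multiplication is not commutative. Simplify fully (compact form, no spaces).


Compute w * w.
Ordinal * is associative and left-distributive over +, but NOT commutative; for finite n>1, n*w = w but w*n stays w*n.
w * w = w^2 by definition.
Result = w^2

w^2


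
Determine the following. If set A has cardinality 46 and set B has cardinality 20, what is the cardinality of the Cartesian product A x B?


The Cartesian product A x B contains all ordered pairs (a, b).
|A x B| = |A| * |B| = 46 * 20 = 920

920


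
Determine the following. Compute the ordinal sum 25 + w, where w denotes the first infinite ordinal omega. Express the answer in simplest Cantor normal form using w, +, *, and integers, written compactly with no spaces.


Compute 25 + w.
Ordinal + is associative but NOT commutative; for finite n>0, n + w = w but w + n stays w+n.
Any finite left addend is absorbed by w on the right: 25 + w = w.
Result = w

w


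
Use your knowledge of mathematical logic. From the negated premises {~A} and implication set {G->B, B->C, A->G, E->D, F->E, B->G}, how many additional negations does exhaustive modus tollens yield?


Initial negated facts: {~A}
Apply modus tollens to closure:
  (no implication fires)
Final negated: {~A}
New negations: {(none)}
Count = 0

0


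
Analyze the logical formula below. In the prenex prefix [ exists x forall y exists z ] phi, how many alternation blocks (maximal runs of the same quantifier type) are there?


Quantifier-type sequence: E A E  (A=forall, E=exists)
Group into maximal same-type runs:
  Ex1 | Ax1 | Ex1
Number of blocks = 3

3


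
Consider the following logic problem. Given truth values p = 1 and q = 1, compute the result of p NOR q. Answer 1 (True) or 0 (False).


p = 1, q = 1
Operation: p NOR q
Evaluate: 1 NOR 1 = 0

0


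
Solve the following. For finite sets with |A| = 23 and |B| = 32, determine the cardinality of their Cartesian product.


The Cartesian product A x B contains all ordered pairs (a, b).
|A x B| = |A| * |B| = 23 * 32 = 736

736


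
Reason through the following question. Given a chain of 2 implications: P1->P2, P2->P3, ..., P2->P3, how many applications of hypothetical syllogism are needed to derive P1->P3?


With 2 implications in a chain connecting 3 propositions:
P1->P2, P2->P3, ..., P2->P3
Steps needed = (number of implications) - 1 = 2 - 1 = 1

1


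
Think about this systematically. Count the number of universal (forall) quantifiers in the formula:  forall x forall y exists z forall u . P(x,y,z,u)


Quantifier prefix: forall x forall y exists z forall u
Mark each quantifier type:
  U U E U
Universal count = 3, Existential count = 1
Asked for universal (forall) quantifiers: 3

3


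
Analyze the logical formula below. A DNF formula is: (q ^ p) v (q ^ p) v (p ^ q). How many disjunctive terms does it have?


A DNF formula is a disjunction of terms (conjunctions).
Terms are separated by v.
Counting the disjuncts: 3 terms.

3


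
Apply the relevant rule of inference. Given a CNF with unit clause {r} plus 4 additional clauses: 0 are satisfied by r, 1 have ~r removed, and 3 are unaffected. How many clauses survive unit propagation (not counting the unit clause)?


Satisfied (removed): 0
Shortened (remain): 1
Unchanged (remain): 3
Remaining = 1 + 3 = 4

4


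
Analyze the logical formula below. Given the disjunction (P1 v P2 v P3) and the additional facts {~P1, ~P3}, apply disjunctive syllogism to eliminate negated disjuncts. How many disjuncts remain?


Original disjuncts (3): P1, P2, P3
Negated (eliminate): ~P1, ~P3
Remaining disjuncts: P2
Count = 3 - 2 = 1

1


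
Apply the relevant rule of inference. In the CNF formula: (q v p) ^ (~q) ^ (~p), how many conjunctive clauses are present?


A CNF formula is a conjunction of clauses.
Clauses are separated by ^.
Counting the conjuncts: 3 clauses.

3


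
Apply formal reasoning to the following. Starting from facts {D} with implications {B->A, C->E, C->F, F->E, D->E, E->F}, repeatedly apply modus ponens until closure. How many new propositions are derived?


Initial facts: {D}
Apply modus ponens to closure:
  D and D->E  =>  E
  E and E->F  =>  F
Final known: {D, E, F}
New propositions: {E, F}
Count = 2

2


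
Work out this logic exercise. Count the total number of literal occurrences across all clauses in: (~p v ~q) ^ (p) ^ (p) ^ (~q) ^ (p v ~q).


Counting literals in each clause:
Clause 1: 2 literal(s)
Clause 2: 1 literal(s)
Clause 3: 1 literal(s)
Clause 4: 1 literal(s)
Clause 5: 2 literal(s)
Total = 7

7


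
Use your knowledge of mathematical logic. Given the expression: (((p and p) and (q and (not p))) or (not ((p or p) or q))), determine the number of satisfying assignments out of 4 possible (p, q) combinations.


Check all 4 assignments:
p=0, q=0: 1
p=0, q=1: 0
p=1, q=0: 0
p=1, q=1: 0
Count of True = 1

1


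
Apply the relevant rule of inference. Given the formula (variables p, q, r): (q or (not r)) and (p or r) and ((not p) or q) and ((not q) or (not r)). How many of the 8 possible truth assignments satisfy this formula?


Evaluate all 8 assignments for p, q, r:
p=0, q=0, r=0: 0
p=0, q=0, r=1: 0
p=0, q=1, r=0: 0
p=0, q=1, r=1: 0
p=1, q=0, r=0: 0
p=1, q=0, r=1: 0
p=1, q=1, r=0: 1
p=1, q=1, r=1: 0
Satisfying count = 1

1


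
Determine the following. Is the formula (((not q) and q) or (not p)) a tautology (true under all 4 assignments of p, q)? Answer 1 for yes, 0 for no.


Check all 4 assignments:
p=0, q=0: 1
p=0, q=1: 1
p=1, q=0: 0
p=1, q=1: 0
Satisfying count = 2/4.
Tautology iff count = 4: no.

0


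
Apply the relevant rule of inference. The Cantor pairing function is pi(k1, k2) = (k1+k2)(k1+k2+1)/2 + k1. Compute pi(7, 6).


k1 + k2 = 13
(k1+k2)(k1+k2+1)/2 = 13 * 14 / 2 = 91
pi = 91 + 7 = 98

98


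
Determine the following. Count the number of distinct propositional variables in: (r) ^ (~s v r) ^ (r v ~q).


Identify each variable that appears in the formula.
Variables found: q, r, s
Count = 3

3


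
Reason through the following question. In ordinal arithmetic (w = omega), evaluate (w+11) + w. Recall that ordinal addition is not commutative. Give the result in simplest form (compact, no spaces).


Compute (w+11) + w.
Ordinal + is associative but NOT commutative; for finite n>0, n + w = w but w + n stays w+n.
(w+11) + w = w + (11+w) = w + w = w*2 (the finite tail 11 is absorbed by the right w).
Result = w*2

w*2


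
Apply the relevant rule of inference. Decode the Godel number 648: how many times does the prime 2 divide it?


Factorize 648 by dividing by 2 repeatedly.
Division steps: 2 divides 648 exactly 3 time(s).
Exponent of 2 = 3

3


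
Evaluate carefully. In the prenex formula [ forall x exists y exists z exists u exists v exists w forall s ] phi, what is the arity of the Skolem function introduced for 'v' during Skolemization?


Quantifier prefix: forall x exists y exists z exists u exists v exists w forall s
'v' is existentially quantified at position 5.
Universal variables preceding it: x
Skolem function arity = 1

1


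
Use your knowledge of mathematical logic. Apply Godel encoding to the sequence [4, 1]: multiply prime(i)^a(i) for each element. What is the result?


Encode each element as an exponent of the corresponding prime:
  2^4 = 16
  3^1 = 3
Product = 16 * 3 = 48

48


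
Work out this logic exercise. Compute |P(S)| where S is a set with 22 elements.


The power set of a set with n elements has 2^n elements.
|P(S)| = 2^22 = 4194304

4194304


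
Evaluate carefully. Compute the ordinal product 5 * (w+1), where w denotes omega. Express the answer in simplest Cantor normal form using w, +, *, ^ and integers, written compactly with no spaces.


Compute 5 * (w+1).
Ordinal * is associative and left-distributive over +, but NOT commutative; for finite n>1, n*w = w but w*n stays w*n.
By left-distributivity: 5 * (w+1) = 5*w + 5*1 = w + 5 = w+5.
Result = w+5

w+5


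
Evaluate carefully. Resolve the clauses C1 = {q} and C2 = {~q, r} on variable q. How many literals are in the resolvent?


Remove q from C1 and ~q from C2.
C1 remainder: {}
C2 remainder: {r}
Union (resolvent): {r}
Resolvent has 1 literal(s).

1


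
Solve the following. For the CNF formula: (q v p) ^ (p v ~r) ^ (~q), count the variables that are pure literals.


Check each variable for pure literal status:
p: pure positive
q: mixed (not pure)
r: pure negative
Pure literal count = 2

2


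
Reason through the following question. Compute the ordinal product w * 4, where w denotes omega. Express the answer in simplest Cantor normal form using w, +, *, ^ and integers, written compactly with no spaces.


Compute w * 4.
Ordinal * is associative and left-distributive over +, but NOT commutative; for finite n>1, n*w = w but w*n stays w*n.
w * 4 means 4 copies of w concatenated: w*4.
Result = w*4

w*4


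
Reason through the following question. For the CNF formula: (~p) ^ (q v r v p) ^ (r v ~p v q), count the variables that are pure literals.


Check each variable for pure literal status:
p: mixed (not pure)
q: pure positive
r: pure positive
Pure literal count = 2

2


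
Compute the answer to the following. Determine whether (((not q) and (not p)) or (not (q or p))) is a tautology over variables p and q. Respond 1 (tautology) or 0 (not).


Check all 4 assignments:
p=0, q=0: 1
p=0, q=1: 0
p=1, q=0: 0
p=1, q=1: 0
Satisfying count = 1/4.
Tautology iff count = 4: no.

0


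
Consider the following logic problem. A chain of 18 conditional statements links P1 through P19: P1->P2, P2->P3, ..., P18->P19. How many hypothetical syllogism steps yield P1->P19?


With 18 implications in a chain connecting 19 propositions:
P1->P2, P2->P3, ..., P18->P19
Steps needed = (number of implications) - 1 = 18 - 1 = 17

17


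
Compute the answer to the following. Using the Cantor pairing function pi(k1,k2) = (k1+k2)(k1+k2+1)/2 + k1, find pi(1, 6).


k1 + k2 = 7
(k1+k2)(k1+k2+1)/2 = 7 * 8 / 2 = 28
pi = 28 + 1 = 29

29


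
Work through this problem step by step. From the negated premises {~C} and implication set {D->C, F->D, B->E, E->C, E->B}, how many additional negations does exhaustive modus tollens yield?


Initial negated facts: {~C}
Apply modus tollens to closure:
  ~C and D->C  =>  ~D
  ~D and F->D  =>  ~F
  ~C and E->C  =>  ~E
  ~E and B->E  =>  ~B
Final negated: {~B, ~C, ~D, ~E, ~F}
New negations: {~B, ~D, ~E, ~F}
Count = 4

4


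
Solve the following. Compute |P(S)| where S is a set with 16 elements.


The power set of a set with n elements has 2^n elements.
|P(S)| = 2^16 = 65536

65536


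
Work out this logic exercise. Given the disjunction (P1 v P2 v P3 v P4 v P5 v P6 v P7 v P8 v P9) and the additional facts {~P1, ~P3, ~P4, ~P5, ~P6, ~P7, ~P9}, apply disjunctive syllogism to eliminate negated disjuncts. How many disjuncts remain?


Original disjuncts (9): P1, P2, P3, P4, P5, P6, P7, P8, P9
Negated (eliminate): ~P1, ~P3, ~P4, ~P5, ~P6, ~P7, ~P9
Remaining disjuncts: P2, P8
Count = 9 - 7 = 2

2


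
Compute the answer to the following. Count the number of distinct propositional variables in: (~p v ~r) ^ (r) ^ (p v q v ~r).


Identify each variable that appears in the formula.
Variables found: p, q, r
Count = 3

3


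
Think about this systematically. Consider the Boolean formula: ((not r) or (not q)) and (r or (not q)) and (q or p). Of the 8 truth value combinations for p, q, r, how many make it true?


Evaluate all 8 assignments for p, q, r:
p=0, q=0, r=0: 0
p=0, q=0, r=1: 0
p=0, q=1, r=0: 0
p=0, q=1, r=1: 0
p=1, q=0, r=0: 1
p=1, q=0, r=1: 1
p=1, q=1, r=0: 0
p=1, q=1, r=1: 0
Satisfying count = 2

2


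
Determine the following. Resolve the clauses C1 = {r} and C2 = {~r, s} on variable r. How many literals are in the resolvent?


Remove r from C1 and ~r from C2.
C1 remainder: {}
C2 remainder: {s}
Union (resolvent): {s}
Resolvent has 1 literal(s).

1


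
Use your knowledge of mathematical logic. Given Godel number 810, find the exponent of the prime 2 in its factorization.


Factorize 810 by dividing by 2 repeatedly.
Division steps: 2 divides 810 exactly 1 time(s).
Exponent of 2 = 1

1


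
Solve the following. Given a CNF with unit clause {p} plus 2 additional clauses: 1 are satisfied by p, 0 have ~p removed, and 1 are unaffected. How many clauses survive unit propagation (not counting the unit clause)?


Satisfied (removed): 1
Shortened (remain): 0
Unchanged (remain): 1
Remaining = 0 + 1 = 1

1


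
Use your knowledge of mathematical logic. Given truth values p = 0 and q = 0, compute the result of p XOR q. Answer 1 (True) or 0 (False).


p = 0, q = 0
Operation: p XOR q
Evaluate: 0 XOR 0 = 0

0


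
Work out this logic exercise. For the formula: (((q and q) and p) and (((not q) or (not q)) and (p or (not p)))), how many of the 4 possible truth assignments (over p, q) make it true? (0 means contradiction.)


Check all 4 assignments:
p=0, q=0: 0
p=0, q=1: 0
p=1, q=0: 0
p=1, q=1: 0
Count of True = 0

0


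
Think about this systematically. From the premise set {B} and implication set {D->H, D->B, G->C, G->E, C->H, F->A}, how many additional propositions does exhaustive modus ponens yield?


Initial facts: {B}
Apply modus ponens to closure:
  (no implication fires)
Final known: {B}
New propositions: {(none)}
Count = 0

0


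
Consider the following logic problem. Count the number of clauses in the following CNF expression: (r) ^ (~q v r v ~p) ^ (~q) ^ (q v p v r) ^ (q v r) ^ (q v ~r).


A CNF formula is a conjunction of clauses.
Clauses are separated by ^.
Counting the conjuncts: 6 clauses.

6


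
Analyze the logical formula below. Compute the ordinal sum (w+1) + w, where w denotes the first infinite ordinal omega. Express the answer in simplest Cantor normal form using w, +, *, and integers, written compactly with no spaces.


Compute (w+1) + w.
Ordinal + is associative but NOT commutative; for finite n>0, n + w = w but w + n stays w+n.
(w+1) + w = w + (1+w) = w + w = w*2 (the finite tail 1 is absorbed by the right w).
Result = w*2

w*2


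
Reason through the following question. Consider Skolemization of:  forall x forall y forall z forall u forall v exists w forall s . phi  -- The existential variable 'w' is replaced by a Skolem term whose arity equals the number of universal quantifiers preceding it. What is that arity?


Quantifier prefix: forall x forall y forall z forall u forall v exists w forall s
'w' is existentially quantified at position 6.
Universal variables preceding it: x, y, z, u, v
Skolem function arity = 5

5


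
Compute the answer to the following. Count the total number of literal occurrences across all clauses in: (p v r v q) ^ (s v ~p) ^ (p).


Counting literals in each clause:
Clause 1: 3 literal(s)
Clause 2: 2 literal(s)
Clause 3: 1 literal(s)
Total = 6

6


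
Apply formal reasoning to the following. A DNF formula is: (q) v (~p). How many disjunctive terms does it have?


A DNF formula is a disjunction of terms (conjunctions).
Terms are separated by v.
Counting the disjuncts: 2 terms.

2


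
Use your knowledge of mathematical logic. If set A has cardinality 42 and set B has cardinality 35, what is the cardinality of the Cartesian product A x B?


The Cartesian product A x B contains all ordered pairs (a, b).
|A x B| = |A| * |B| = 42 * 35 = 1470

1470


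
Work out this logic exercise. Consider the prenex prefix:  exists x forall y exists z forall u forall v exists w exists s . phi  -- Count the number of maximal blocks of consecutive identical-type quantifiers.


Quantifier-type sequence: E A E A A E E  (A=forall, E=exists)
Group into maximal same-type runs:
  Ex1 | Ax1 | Ex1 | Ax2 | Ex2
Number of blocks = 5

5


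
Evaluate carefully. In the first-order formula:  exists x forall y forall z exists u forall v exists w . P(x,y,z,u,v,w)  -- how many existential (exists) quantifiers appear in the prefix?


Quantifier prefix: exists x forall y forall z exists u forall v exists w
Mark each quantifier type:
  E U U E U E
Universal count = 3, Existential count = 3
Asked for existential (exists) quantifiers: 3

3


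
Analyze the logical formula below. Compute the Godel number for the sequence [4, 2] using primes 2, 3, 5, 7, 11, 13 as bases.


Encode each element as an exponent of the corresponding prime:
  2^4 = 16
  3^2 = 9
Product = 16 * 9 = 144

144


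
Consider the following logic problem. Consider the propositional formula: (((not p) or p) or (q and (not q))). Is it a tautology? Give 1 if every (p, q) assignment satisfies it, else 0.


Check all 4 assignments:
p=0, q=0: 1
p=0, q=1: 1
p=1, q=0: 1
p=1, q=1: 1
Satisfying count = 4/4.
Tautology iff count = 4: yes.

1


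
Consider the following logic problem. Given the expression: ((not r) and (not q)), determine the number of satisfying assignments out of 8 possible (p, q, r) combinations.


Check all 8 assignments:
p=0, q=0, r=0: 1
p=0, q=0, r=1: 0
p=0, q=1, r=0: 0
p=0, q=1, r=1: 0
p=1, q=0, r=0: 1
p=1, q=0, r=1: 0
p=1, q=1, r=0: 0
p=1, q=1, r=1: 0
Count of True = 2

2


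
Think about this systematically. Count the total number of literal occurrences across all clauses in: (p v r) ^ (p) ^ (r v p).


Counting literals in each clause:
Clause 1: 2 literal(s)
Clause 2: 1 literal(s)
Clause 3: 2 literal(s)
Total = 5

5


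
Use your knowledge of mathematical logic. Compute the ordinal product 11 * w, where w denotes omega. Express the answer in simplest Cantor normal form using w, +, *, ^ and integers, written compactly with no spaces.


Compute 11 * w.
Ordinal * is associative and left-distributive over +, but NOT commutative; for finite n>1, n*w = w but w*n stays w*n.
For finite n>0, n * w = sup{n*k : k<w} = w. So 11 * w = w.
Result = w

w


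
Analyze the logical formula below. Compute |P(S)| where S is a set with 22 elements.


The power set of a set with n elements has 2^n elements.
|P(S)| = 2^22 = 4194304

4194304


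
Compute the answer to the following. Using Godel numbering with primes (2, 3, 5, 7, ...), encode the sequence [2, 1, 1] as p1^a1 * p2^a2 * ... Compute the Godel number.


Encode each element as an exponent of the corresponding prime:
  2^2 = 4
  3^1 = 3
  5^1 = 5
Product = 4 * 3 * 5 = 60

60


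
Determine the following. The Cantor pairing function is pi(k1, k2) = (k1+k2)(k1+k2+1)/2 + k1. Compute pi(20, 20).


k1 + k2 = 40
(k1+k2)(k1+k2+1)/2 = 40 * 41 / 2 = 820
pi = 820 + 20 = 840

840


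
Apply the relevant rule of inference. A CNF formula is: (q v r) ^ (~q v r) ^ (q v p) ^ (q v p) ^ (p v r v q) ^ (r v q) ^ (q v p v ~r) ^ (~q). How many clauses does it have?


A CNF formula is a conjunction of clauses.
Clauses are separated by ^.
Counting the conjuncts: 8 clauses.

8


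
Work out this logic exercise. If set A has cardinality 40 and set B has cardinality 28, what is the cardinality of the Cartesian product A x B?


The Cartesian product A x B contains all ordered pairs (a, b).
|A x B| = |A| * |B| = 40 * 28 = 1120

1120


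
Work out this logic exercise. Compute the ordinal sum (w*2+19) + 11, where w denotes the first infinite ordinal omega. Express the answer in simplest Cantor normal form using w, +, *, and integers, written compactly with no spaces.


Compute (w*2+19) + 11.
Ordinal + is associative but NOT commutative; for finite n>0, n + w = w but w + n stays w+n.
By associativity: (w*2+19) + 11 = w*2 + (19+11) = w*2+30.
Result = w*2+30

w*2+30


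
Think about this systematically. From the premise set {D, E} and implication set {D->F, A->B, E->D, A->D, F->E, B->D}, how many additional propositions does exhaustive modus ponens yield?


Initial facts: {D, E}
Apply modus ponens to closure:
  D and D->F  =>  F
Final known: {D, E, F}
New propositions: {F}
Count = 1

1


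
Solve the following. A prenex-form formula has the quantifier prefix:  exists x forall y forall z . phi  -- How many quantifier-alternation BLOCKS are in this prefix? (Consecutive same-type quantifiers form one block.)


Quantifier-type sequence: E A A  (A=forall, E=exists)
Group into maximal same-type runs:
  Ex1 | Ax2
Number of blocks = 2

2


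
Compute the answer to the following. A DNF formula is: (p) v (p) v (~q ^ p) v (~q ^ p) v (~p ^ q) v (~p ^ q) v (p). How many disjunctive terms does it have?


A DNF formula is a disjunction of terms (conjunctions).
Terms are separated by v.
Counting the disjuncts: 7 terms.

7


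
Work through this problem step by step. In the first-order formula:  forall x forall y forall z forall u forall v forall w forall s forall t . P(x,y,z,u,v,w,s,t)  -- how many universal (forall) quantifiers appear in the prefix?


Quantifier prefix: forall x forall y forall z forall u forall v forall w forall s forall t
Mark each quantifier type:
  U U U U U U U U
Universal count = 8, Existential count = 0
Asked for universal (forall) quantifiers: 8

8


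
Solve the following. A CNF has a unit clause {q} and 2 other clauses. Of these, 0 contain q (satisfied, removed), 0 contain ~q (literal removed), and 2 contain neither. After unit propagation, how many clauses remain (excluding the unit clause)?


Satisfied (removed): 0
Shortened (remain): 0
Unchanged (remain): 2
Remaining = 0 + 2 = 2

2


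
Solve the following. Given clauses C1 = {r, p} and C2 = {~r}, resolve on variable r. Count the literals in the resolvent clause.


Remove r from C1 and ~r from C2.
C1 remainder: {p}
C2 remainder: {}
Union (resolvent): {p}
Resolvent has 1 literal(s).

1


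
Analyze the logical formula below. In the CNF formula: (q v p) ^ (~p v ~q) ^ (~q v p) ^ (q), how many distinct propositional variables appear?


Identify each variable that appears in the formula.
Variables found: p, q
Count = 2

2


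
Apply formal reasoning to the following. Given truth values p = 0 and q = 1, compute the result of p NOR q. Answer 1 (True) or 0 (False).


p = 0, q = 1
Operation: p NOR q
Evaluate: 0 NOR 1 = 0

0


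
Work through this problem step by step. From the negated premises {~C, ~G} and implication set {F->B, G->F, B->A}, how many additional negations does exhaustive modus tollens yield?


Initial negated facts: {~C, ~G}
Apply modus tollens to closure:
  (no implication fires)
Final negated: {~C, ~G}
New negations: {(none)}
Count = 0

0


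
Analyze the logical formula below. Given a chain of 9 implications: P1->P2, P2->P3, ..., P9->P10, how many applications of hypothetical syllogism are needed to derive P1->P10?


With 9 implications in a chain connecting 10 propositions:
P1->P2, P2->P3, ..., P9->P10
Steps needed = (number of implications) - 1 = 9 - 1 = 8

8


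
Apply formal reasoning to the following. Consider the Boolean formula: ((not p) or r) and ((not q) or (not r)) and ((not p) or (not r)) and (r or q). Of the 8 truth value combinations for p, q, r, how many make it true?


Evaluate all 8 assignments for p, q, r:
p=0, q=0, r=0: 0
p=0, q=0, r=1: 1
p=0, q=1, r=0: 1
p=0, q=1, r=1: 0
p=1, q=0, r=0: 0
p=1, q=0, r=1: 0
p=1, q=1, r=0: 0
p=1, q=1, r=1: 0
Satisfying count = 2

2


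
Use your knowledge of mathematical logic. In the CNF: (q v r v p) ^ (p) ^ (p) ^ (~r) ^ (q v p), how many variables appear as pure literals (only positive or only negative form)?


Check each variable for pure literal status:
p: pure positive
q: pure positive
r: mixed (not pure)
Pure literal count = 2

2


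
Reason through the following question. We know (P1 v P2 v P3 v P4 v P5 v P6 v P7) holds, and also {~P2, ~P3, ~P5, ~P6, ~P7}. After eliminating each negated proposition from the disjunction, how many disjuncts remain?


Original disjuncts (7): P1, P2, P3, P4, P5, P6, P7
Negated (eliminate): ~P2, ~P3, ~P5, ~P6, ~P7
Remaining disjuncts: P1, P4
Count = 7 - 5 = 2

2


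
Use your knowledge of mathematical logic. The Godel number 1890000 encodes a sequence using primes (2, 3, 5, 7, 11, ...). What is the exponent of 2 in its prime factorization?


Factorize 1890000 by dividing by 2 repeatedly.
Division steps: 2 divides 1890000 exactly 4 time(s).
Exponent of 2 = 4

4


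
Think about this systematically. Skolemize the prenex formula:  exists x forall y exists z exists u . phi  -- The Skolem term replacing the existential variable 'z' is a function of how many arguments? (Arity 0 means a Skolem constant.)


Quantifier prefix: exists x forall y exists z exists u
'z' is existentially quantified at position 3.
Universal variables preceding it: y
Skolem function arity = 1

1


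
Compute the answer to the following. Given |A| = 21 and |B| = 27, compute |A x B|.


The Cartesian product A x B contains all ordered pairs (a, b).
|A x B| = |A| * |B| = 21 * 27 = 567

567


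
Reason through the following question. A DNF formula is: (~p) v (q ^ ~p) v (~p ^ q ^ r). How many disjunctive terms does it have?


A DNF formula is a disjunction of terms (conjunctions).
Terms are separated by v.
Counting the disjuncts: 3 terms.

3


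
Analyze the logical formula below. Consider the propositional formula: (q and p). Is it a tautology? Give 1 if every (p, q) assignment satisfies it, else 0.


Check all 4 assignments:
p=0, q=0: 0
p=0, q=1: 0
p=1, q=0: 0
p=1, q=1: 1
Satisfying count = 1/4.
Tautology iff count = 4: no.

0


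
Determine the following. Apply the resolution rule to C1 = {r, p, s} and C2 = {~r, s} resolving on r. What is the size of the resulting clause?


Remove r from C1 and ~r from C2.
C1 remainder: {p, s}
C2 remainder: {s}
Union (resolvent): {p, s}
Resolvent has 2 literal(s).

2


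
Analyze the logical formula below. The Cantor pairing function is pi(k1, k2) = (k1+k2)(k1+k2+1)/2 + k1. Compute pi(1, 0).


k1 + k2 = 1
(k1+k2)(k1+k2+1)/2 = 1 * 2 / 2 = 1
pi = 1 + 1 = 2

2


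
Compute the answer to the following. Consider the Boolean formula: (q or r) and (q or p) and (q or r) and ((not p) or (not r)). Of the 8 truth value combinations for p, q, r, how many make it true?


Evaluate all 8 assignments for p, q, r:
p=0, q=0, r=0: 0
p=0, q=0, r=1: 0
p=0, q=1, r=0: 1
p=0, q=1, r=1: 1
p=1, q=0, r=0: 0
p=1, q=0, r=1: 0
p=1, q=1, r=0: 1
p=1, q=1, r=1: 0
Satisfying count = 3

3


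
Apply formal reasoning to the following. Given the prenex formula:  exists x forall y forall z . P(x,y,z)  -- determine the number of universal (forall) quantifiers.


Quantifier prefix: exists x forall y forall z
Mark each quantifier type:
  E U U
Universal count = 2, Existential count = 1
Asked for universal (forall) quantifiers: 2

2


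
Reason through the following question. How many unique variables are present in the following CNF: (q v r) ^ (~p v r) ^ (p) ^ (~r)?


Identify each variable that appears in the formula.
Variables found: p, q, r
Count = 3

3


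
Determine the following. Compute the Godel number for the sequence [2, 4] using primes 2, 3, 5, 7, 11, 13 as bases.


Encode each element as an exponent of the corresponding prime:
  2^2 = 4
  3^4 = 81
Product = 4 * 81 = 324

324


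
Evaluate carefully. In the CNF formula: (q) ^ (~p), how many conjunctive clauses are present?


A CNF formula is a conjunction of clauses.
Clauses are separated by ^.
Counting the conjuncts: 2 clauses.

2


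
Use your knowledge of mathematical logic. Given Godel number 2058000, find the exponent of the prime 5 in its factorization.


Factorize 2058000 by dividing by 5 repeatedly.
Division steps: 5 divides 2058000 exactly 3 time(s).
Exponent of 5 = 3

3


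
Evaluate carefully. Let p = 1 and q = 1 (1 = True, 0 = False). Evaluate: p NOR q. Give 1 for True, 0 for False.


p = 1, q = 1
Operation: p NOR q
Evaluate: 1 NOR 1 = 0

0


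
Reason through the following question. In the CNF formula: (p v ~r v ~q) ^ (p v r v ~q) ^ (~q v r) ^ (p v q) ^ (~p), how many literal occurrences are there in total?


Counting literals in each clause:
Clause 1: 3 literal(s)
Clause 2: 3 literal(s)
Clause 3: 2 literal(s)
Clause 4: 2 literal(s)
Clause 5: 1 literal(s)
Total = 11

11
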